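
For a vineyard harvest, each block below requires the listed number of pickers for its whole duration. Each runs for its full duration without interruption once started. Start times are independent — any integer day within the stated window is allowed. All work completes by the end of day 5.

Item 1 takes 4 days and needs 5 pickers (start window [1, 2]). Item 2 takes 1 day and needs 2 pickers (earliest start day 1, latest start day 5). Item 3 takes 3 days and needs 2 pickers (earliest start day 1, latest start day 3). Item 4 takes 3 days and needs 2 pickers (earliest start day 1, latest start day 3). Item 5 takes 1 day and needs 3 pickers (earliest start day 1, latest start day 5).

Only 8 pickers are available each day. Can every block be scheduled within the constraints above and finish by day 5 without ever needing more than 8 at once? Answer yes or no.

no

The minimum achievable peak is 9; 8 < 9, so no feasible schedule stays within the cap.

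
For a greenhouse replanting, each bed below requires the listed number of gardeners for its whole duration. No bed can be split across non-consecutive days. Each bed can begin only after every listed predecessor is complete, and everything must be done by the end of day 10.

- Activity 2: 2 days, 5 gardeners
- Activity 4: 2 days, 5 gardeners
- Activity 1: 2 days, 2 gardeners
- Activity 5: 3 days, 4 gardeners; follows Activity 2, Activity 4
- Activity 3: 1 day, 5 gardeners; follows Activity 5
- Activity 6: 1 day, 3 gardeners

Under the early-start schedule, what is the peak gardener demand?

Early-start schedule: Activity 2@1, Activity 4@1, Activity 1@1, Activity 5@3, Activity 3@6, Activity 6@1.
Load per day: day 1: 15, day 2: 12, day 3: 4, day 4: 4, day 5: 4, day 6: 5, day 7: 0, day 8: 0, day 9: 0, day 10: 0.
Peak is 15.

15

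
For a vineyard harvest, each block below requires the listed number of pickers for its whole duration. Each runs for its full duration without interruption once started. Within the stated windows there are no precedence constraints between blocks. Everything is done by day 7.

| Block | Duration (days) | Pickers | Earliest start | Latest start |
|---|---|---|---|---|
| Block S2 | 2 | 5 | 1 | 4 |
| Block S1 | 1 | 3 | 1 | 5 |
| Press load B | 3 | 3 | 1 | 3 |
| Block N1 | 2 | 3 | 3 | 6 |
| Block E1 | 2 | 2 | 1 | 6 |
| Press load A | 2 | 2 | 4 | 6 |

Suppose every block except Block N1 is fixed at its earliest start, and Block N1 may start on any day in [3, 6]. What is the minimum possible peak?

13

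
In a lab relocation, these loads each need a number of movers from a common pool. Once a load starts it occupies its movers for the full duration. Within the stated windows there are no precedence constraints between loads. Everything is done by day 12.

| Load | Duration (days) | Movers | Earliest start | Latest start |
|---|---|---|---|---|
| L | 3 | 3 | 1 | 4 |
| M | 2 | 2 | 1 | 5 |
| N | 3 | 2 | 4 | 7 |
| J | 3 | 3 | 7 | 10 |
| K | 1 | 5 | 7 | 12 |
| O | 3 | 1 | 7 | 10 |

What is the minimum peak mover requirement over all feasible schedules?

Early-start (L@1, M@1, N@4, J@7, K@7, O@7) gives peak 9: d1:5  d2:5  d3:3  d4:2  d5:2  d6:2  d7:9  d8:4  d9:4  d10:0  d11:0  d12:0.
Shift K→10.
Schedule L@1, M@1, N@4, J@7, K@10, O@7: d1:5  d2:5  d3:3  d4:2  d5:2  d6:2  d7:4  d8:4  d9:4  d10:5  d11:0  d12:0 — peak 5.

5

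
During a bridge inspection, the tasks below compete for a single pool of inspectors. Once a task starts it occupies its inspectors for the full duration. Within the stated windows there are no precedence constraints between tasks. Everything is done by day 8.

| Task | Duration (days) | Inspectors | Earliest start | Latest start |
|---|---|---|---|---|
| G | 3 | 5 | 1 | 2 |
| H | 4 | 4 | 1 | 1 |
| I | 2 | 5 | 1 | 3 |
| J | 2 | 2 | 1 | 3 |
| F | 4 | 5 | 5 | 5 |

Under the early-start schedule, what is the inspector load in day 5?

5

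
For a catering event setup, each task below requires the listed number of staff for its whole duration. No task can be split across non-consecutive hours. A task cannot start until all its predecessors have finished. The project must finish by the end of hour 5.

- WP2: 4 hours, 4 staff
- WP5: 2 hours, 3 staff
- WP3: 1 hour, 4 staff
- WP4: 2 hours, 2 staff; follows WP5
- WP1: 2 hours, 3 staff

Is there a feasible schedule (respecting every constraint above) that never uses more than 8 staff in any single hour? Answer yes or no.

no

The minimum achievable peak is 9; 8 < 9, so no feasible schedule stays within the cap.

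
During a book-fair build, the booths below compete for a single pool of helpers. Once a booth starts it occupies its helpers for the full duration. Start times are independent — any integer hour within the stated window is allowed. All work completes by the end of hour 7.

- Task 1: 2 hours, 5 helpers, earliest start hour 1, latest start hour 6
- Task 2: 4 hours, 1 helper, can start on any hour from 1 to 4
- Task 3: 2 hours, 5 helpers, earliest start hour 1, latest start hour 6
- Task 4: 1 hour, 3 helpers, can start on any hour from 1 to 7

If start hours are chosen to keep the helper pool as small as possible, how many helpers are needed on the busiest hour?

6

Early-start (Task 1@1, Task 2@1, Task 3@1, Task 4@1) gives peak 14: h1:14  h2:11  h3:1  h4:1  h5:0  h6:0  h7:0.
Shift Task 3→3, Task 4→5.
Schedule Task 1@1, Task 2@1, Task 3@3, Task 4@5: h1:6  h2:6  h3:6  h4:6  h5:3  h6:0  h7:0 — peak 6.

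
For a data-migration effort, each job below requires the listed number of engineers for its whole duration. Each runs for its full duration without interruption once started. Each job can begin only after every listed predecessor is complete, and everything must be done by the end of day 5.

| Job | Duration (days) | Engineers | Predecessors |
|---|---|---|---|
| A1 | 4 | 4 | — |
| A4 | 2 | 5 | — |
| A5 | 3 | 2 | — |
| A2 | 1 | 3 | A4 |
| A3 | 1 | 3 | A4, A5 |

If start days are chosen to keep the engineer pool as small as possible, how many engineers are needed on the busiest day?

11

Schedule A1@1, A4@1, A5@1, A2@3, A3@4: d1:11  d2:11  d3:9  d4:7  d5:0 — peak 11.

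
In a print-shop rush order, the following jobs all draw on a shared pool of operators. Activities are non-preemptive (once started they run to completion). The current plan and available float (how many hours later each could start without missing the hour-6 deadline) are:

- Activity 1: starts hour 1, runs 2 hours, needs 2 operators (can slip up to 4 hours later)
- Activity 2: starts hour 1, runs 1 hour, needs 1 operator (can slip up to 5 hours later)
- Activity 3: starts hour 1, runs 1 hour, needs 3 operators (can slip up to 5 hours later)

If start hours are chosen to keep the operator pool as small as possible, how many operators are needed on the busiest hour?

3

Early-start (Activity 1@1, Activity 2@1, Activity 3@1) gives peak 6: h1:6  h2:2  h3:0  h4:0  h5:0  h6:0.
Shift Activity 3→3.
Schedule Activity 1@1, Activity 2@1, Activity 3@3: h1:3  h2:2  h3:3  h4:0  h5:0  h6:0 — peak 3.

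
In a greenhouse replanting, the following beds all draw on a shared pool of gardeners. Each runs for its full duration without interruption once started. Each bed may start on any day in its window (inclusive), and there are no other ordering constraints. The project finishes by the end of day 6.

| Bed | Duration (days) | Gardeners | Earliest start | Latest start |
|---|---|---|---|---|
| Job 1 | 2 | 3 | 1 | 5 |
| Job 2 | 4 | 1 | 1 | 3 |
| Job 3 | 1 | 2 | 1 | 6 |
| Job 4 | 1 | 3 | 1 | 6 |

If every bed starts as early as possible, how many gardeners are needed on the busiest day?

Early-start schedule: Job 1@1, Job 2@1, Job 3@1, Job 4@1.
Load per day: day 1: 9, day 2: 4, day 3: 1, day 4: 1, day 5: 0, day 6: 0.
Peak is 9.

9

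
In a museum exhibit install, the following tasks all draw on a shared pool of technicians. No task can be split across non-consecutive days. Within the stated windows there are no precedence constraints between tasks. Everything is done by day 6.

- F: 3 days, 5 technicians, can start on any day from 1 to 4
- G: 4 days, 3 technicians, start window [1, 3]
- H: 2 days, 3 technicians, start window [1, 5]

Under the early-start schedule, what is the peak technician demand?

Early-start schedule: F@1, G@1, H@1.
Load per day: day 1: 11, day 2: 11, day 3: 8, day 4: 3, day 5: 0, day 6: 0.
Peak is 11.

11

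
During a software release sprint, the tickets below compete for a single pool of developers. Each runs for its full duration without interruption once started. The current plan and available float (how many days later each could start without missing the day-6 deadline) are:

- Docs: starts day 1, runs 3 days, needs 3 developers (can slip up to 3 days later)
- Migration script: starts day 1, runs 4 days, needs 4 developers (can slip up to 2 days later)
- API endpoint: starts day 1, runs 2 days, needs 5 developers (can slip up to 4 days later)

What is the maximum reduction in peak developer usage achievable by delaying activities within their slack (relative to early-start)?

Early-start peak: d1:12  d2:12  d3:7  d4:4  d5:0  d6:0 ⇒ 12.
Leveled (Docs@1, Migration script@1, API endpoint@5): d1:7  d2:7  d3:7  d4:4  d5:5  d6:5 ⇒ 7.
Reduction 12 − 7 = 5.

5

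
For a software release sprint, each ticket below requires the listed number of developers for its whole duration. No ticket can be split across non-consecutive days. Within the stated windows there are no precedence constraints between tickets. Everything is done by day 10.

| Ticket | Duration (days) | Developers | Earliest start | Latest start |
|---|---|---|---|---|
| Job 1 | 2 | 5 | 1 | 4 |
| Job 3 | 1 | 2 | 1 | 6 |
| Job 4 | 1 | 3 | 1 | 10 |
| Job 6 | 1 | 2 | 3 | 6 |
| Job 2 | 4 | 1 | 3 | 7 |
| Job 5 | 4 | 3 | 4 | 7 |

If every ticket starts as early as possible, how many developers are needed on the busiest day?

10

Early-start schedule: Job 1@1, Job 3@1, Job 4@1, Job 6@3, Job 2@3, Job 5@4.
Load per day: day 1: 10, day 2: 5, day 3: 3, day 4: 4, day 5: 4, day 6: 4, day 7: 3, day 8: 0, day 9: 0, day 10: 0.
Peak is 10.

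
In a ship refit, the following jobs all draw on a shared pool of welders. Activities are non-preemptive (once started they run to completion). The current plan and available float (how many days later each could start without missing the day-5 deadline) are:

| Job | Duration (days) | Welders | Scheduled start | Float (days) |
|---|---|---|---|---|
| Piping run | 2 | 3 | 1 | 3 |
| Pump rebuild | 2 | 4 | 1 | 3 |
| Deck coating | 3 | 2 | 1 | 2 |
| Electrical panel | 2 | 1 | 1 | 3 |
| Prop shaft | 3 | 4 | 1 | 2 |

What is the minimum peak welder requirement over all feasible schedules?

7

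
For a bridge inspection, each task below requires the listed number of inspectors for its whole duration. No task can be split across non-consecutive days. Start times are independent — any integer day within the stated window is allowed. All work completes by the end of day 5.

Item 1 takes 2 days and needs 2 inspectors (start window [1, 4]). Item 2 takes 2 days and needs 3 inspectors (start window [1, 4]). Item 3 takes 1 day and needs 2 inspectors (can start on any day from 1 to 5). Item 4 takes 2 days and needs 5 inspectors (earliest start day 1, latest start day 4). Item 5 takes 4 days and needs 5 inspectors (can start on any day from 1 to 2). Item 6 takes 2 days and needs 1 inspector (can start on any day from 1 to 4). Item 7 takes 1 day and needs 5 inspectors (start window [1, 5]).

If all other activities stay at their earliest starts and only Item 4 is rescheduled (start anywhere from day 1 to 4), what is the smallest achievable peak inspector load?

Item 4@1: d1:23  d2:16  d3:5  d4:5  d5:0 → peak 23
Item 4@2: d1:18  d2:16  d3:10  d4:5  d5:0 → peak 18
Item 4@3: d1:18  d2:11  d3:10  d4:10  d5:0 → peak 18
Item 4@4: d1:18  d2:11  d3:5  d4:10  d5:5 → peak 18
Best is Item 4@2, peak 18.

18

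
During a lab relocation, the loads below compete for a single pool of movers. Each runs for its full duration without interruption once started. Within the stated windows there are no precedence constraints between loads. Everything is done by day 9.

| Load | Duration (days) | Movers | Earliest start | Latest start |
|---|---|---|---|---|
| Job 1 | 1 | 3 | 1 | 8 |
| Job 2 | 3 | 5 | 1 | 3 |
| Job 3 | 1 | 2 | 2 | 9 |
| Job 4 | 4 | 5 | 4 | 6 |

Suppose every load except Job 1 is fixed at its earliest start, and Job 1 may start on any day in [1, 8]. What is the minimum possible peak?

7

Job 1@1: d1:8  d2:7  d3:5  d4:5  d5:5  d6:5  d7:5  d8:0  d9:0 → peak 8
Job 1@2: d1:5  d2:10  d3:5  d4:5  d5:5  d6:5  d7:5  d8:0  d9:0 → peak 10
Job 1@3: d1:5  d2:7  d3:8  d4:5  d5:5  d6:5  d7:5  d8:0  d9:0 → peak 8
Job 1@4: d1:5  d2:7  d3:5  d4:8  d5:5  d6:5  d7:5  d8:0  d9:0 → peak 8
Job 1@5: d1:5  d2:7  d3:5  d4:5  d5:8  d6:5  d7:5  d8:0  d9:0 → peak 8
Job 1@6: d1:5  d2:7  d3:5  d4:5  d5:5  d6:8  d7:5  d8:0  d9:0 → peak 8
Job 1@7: d1:5  d2:7  d3:5  d4:5  d5:5  d6:5  d7:8  d8:0  d9:0 → peak 8
Job 1@8: d1:5  d2:7  d3:5  d4:5  d5:5  d6:5  d7:5  d8:3  d9:0 → peak 7
Best is Job 1@8, peak 7.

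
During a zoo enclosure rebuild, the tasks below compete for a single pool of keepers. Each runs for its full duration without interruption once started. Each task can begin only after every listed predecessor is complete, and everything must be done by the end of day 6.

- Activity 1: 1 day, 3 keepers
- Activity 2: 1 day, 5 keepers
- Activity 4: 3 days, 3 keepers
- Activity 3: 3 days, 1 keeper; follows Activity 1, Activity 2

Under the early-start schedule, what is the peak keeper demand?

Early-start schedule: Activity 1@1, Activity 2@1, Activity 4@1, Activity 3@2.
Load per day: day 1: 11, day 2: 4, day 3: 4, day 4: 1, day 5: 0, day 6: 0.
Peak is 11.

11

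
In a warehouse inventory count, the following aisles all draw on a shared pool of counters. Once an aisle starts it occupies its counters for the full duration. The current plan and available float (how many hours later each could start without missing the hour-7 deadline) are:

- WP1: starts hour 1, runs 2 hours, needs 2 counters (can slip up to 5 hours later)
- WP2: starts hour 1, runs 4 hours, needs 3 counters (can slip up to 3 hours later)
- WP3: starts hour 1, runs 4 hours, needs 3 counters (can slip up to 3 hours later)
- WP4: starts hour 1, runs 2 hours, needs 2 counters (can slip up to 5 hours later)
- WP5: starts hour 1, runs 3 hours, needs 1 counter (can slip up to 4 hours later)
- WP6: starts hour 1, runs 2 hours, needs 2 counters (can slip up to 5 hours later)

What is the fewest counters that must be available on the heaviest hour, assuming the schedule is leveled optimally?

7

Early-start (WP1@1, WP2@1, WP3@1, WP4@1, WP5@1, WP6@1) gives peak 13: h1:13  h2:13  h3:7  h4:6  h5:0  h6:0  h7:0.
Shift WP3→3, WP5→3, WP6→5.
Schedule WP1@1, WP2@1, WP3@3, WP4@1, WP5@3, WP6@5: h1:7  h2:7  h3:7  h4:7  h5:6  h6:5  h7:0 — peak 7.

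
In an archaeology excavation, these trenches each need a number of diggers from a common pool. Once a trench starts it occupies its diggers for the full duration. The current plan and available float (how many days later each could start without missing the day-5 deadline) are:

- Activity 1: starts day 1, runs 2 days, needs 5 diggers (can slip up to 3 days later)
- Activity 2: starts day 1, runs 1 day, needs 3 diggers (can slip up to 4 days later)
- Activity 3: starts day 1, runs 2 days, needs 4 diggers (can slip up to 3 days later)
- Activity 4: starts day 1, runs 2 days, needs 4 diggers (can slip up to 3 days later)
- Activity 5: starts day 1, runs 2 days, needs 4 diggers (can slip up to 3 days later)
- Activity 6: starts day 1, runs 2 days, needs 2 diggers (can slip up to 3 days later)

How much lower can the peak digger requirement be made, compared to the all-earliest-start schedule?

Early-start peak: d1:22  d2:19  d3:0  d4:0  d5:0 ⇒ 22.
Leveled (Activity 1@1, Activity 2@1, Activity 3@2, Activity 4@3, Activity 5@4, Activity 6@3): d1:8  d2:9  d3:10  d4:10  d5:4 ⇒ 10.
Reduction 22 − 10 = 12.

12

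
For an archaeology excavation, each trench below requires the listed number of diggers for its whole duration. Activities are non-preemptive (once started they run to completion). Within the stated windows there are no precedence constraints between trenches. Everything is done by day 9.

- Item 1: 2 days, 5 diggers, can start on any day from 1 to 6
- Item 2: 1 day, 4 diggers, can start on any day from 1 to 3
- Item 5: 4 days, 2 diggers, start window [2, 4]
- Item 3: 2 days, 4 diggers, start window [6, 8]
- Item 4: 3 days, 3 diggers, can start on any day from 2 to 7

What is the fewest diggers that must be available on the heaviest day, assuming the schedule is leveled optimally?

5

Early-start (Item 1@1, Item 2@1, Item 5@2, Item 3@6, Item 4@2) gives peak 10: d1:9  d2:10  d3:5  d4:5  d5:2  d6:4  d7:4  d8:0  d9:0.
Shift Item 2→3, Item 5→4, Item 3→8, Item 4→4.
Schedule Item 1@1, Item 2@3, Item 5@4, Item 3@8, Item 4@4: d1:5  d2:5  d3:4  d4:5  d5:5  d6:5  d7:2  d8:4  d9:4 — peak 5.
Total digger-days = 39 over 9 days ⇒ peak ≥ ⌈39/9⌉ = 5, so 5 is optimal.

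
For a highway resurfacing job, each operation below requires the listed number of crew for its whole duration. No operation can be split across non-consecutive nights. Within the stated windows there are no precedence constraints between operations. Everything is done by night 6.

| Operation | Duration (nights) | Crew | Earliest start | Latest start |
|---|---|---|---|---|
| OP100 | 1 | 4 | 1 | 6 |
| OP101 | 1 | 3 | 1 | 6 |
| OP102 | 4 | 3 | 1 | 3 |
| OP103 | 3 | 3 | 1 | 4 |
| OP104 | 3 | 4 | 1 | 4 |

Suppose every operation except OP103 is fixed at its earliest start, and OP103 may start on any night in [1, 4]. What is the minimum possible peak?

OP103@1: n1:17  n2:10  n3:10  n4:3  n5:0  n6:0 → peak 17
OP103@2: n1:14  n2:10  n3:10  n4:6  n5:0  n6:0 → peak 14
OP103@3: n1:14  n2:7  n3:10  n4:6  n5:3  n6:0 → peak 14
OP103@4: n1:14  n2:7  n3:7  n4:6  n5:3  n6:3 → peak 14
Best is OP103@2, peak 14.

14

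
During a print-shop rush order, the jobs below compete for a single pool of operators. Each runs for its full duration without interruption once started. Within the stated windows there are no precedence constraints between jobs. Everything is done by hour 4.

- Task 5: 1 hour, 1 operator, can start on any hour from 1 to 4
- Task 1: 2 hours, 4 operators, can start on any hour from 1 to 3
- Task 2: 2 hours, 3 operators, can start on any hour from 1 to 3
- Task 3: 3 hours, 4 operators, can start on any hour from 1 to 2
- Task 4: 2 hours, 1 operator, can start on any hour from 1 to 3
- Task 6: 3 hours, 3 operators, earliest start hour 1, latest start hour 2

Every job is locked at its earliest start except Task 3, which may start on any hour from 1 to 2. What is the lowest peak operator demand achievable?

15

Task 3@1: h1:16  h2:15  h3:7  h4:0 → peak 16
Task 3@2: h1:12  h2:15  h3:7  h4:4 → peak 15
Best is Task 3@2, peak 15.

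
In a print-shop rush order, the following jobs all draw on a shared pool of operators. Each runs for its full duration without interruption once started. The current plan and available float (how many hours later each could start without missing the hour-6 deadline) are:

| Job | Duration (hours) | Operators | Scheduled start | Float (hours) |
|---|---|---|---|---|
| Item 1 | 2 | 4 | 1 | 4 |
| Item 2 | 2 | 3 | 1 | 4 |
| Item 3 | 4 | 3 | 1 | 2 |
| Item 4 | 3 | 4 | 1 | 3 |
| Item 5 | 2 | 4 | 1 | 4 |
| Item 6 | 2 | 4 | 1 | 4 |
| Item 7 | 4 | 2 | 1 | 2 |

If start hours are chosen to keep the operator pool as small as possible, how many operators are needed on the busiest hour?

12

Early-start (Item 1@1, Item 2@1, Item 3@1, Item 4@1, Item 5@1, Item 6@1, Item 7@1) gives peak 24: h1:24  h2:24  h3:9  h4:5  h5:0  h6:0.
Shift Item 4→3, Item 5→5, Item 6→5.
Schedule Item 1@1, Item 2@1, Item 3@1, Item 4@3, Item 5@5, Item 6@5, Item 7@1: h1:12  h2:12  h3:9  h4:9  h5:12  h6:8 — peak 12.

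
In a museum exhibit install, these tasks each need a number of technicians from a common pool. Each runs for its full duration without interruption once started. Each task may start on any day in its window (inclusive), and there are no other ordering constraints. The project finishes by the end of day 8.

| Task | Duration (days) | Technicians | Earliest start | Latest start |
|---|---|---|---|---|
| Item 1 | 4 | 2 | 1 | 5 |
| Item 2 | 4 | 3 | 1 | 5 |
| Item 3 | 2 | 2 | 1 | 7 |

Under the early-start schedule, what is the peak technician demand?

7

Early-start schedule: Item 1@1, Item 2@1, Item 3@1.
Load per day: day 1: 7, day 2: 7, day 3: 5, day 4: 5, day 5: 0, day 6: 0, day 7: 0, day 8: 0.
Peak is 7.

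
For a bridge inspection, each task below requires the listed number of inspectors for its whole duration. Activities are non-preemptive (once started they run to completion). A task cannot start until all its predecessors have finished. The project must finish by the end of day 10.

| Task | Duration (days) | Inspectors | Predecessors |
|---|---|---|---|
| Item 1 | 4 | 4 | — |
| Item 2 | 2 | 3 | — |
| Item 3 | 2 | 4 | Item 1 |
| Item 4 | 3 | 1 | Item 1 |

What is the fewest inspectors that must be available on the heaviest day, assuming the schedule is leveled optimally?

4

Early-start (Item 1@1, Item 2@1, Item 3@5, Item 4@5) gives peak 7: d1:7  d2:7  d3:4  d4:4  d5:5  d6:5  d7:1  d8:0  d9:0  d10:0.
Shift Item 2→5, Item 3→8.
Schedule Item 1@1, Item 2@5, Item 3@8, Item 4@5: d1:4  d2:4  d3:4  d4:4  d5:4  d6:4  d7:1  d8:4  d9:4  d10:0 — peak 4.
Total inspector-days = 33 over 10 days ⇒ peak ≥ ⌈33/10⌉ = 4, so 4 is optimal.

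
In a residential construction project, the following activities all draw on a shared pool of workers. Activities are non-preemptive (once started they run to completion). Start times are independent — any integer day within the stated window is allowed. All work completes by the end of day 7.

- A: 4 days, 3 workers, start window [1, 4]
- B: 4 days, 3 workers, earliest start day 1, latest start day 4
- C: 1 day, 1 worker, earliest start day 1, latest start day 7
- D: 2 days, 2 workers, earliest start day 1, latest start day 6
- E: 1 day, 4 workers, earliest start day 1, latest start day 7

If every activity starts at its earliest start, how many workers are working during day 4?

6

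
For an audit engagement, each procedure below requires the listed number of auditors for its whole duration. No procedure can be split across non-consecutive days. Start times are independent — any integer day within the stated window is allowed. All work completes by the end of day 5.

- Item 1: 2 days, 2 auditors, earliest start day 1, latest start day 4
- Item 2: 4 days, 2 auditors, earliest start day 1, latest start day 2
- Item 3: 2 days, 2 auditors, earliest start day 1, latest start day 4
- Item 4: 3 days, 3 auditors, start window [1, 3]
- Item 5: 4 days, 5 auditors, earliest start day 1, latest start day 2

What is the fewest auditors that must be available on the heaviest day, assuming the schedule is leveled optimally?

Early-start (Item 1@1, Item 2@1, Item 3@1, Item 4@1, Item 5@1) gives peak 14: d1:14  d2:14  d3:10  d4:7  d5:0.
Shift Item 4→3.
Schedule Item 1@1, Item 2@1, Item 3@1, Item 4@3, Item 5@1: d1:11  d2:11  d3:10  d4:10  d5:3 — peak 11.

11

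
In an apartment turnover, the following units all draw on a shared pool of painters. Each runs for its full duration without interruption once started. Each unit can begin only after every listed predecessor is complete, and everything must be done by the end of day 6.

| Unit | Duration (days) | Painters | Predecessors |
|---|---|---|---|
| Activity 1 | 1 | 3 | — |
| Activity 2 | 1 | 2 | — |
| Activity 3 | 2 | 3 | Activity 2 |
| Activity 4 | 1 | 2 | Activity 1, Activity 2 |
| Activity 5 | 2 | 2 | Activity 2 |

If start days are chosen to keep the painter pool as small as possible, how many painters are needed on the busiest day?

Early-start (Activity 1@1, Activity 2@1, Activity 3@2, Activity 4@2, Activity 5@2) gives peak 7: d1:5  d2:7  d3:5  d4:0  d5:0  d6:0.
Shift Activity 2→2, Activity 3→3, Activity 4→5, Activity 5→5.
Schedule Activity 1@1, Activity 2@2, Activity 3@3, Activity 4@5, Activity 5@5: d1:3  d2:2  d3:3  d4:3  d5:4  d6:2 — peak 4.

4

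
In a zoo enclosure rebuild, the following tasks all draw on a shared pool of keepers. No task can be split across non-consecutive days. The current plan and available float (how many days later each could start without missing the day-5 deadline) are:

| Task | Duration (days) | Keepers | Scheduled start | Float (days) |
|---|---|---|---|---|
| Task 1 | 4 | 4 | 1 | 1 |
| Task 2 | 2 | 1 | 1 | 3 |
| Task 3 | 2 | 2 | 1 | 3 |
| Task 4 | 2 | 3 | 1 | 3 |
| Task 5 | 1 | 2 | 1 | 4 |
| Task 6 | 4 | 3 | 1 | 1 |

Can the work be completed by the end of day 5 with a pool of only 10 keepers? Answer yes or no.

Schedule Task 1@1, Task 2@1, Task 3@1, Task 4@3, Task 5@1, Task 6@2: d1:9  d2:10  d3:10  d4:10  d5:3 — peak 10 ≤ 10.

yes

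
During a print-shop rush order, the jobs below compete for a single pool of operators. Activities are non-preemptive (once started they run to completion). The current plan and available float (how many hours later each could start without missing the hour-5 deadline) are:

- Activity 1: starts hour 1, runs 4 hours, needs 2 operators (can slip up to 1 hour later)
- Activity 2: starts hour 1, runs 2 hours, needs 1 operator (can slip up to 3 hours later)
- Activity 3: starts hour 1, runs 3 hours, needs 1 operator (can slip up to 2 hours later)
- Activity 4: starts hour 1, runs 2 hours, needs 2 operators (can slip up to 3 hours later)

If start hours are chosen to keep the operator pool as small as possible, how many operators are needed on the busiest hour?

Early-start (Activity 1@1, Activity 2@1, Activity 3@1, Activity 4@1) gives peak 6: h1:6  h2:6  h3:3  h4:2  h5:0.
Shift Activity 4→4.
Schedule Activity 1@1, Activity 2@1, Activity 3@1, Activity 4@4: h1:4  h2:4  h3:3  h4:4  h5:2 — peak 4.
Total operator-hours = 17 over 5 hours ⇒ peak ≥ ⌈17/5⌉ = 4, so 4 is optimal.

4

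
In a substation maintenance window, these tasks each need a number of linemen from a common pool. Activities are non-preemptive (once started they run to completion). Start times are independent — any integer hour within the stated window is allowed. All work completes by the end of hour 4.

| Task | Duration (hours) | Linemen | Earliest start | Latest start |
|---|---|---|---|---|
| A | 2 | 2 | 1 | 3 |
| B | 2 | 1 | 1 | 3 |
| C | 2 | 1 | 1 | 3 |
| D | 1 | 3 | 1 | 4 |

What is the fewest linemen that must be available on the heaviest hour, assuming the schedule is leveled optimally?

Early-start (A@1, B@1, C@1, D@1) gives peak 7: h1:7  h2:4  h3:0  h4:0.
Shift D→3.
Schedule A@1, B@1, C@1, D@3: h1:4  h2:4  h3:3  h4:0 — peak 4.

4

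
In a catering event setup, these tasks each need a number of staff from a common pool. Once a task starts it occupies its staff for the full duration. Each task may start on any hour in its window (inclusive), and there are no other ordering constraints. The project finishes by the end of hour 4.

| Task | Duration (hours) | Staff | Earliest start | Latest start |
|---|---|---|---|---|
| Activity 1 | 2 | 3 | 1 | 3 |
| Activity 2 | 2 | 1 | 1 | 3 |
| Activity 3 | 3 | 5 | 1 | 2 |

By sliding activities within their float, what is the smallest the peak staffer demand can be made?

Early-start (Activity 1@1, Activity 2@1, Activity 3@1) gives peak 9: h1:9  h2:9  h3:5  h4:0.
Shift Activity 2→3.
Schedule Activity 1@1, Activity 2@3, Activity 3@1: h1:8  h2:8  h3:6  h4:1 — peak 8.
No arrangement of the 18 feasible schedules does better.

8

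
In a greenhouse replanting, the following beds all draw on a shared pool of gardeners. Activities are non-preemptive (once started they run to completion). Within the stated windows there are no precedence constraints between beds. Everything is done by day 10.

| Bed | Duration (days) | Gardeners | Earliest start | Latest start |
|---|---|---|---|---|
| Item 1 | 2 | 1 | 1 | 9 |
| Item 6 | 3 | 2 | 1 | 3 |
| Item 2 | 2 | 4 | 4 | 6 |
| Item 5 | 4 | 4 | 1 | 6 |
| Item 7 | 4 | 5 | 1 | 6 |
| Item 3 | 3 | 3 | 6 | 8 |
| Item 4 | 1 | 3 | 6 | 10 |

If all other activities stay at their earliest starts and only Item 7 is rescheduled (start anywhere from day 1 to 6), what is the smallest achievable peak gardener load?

11

Item 7@1: d1:12  d2:12  d3:11  d4:13  d5:4  d6:6  d7:3  d8:3  d9:0  d10:0 → peak 13
Item 7@2: d1:7  d2:12  d3:11  d4:13  d5:9  d6:6  d7:3  d8:3  d9:0  d10:0 → peak 13
Item 7@3: d1:7  d2:7  d3:11  d4:13  d5:9  d6:11  d7:3  d8:3  d9:0  d10:0 → peak 13
Item 7@4: d1:7  d2:7  d3:6  d4:13  d5:9  d6:11  d7:8  d8:3  d9:0  d10:0 → peak 13
Item 7@5: d1:7  d2:7  d3:6  d4:8  d5:9  d6:11  d7:8  d8:8  d9:0  d10:0 → peak 11
Item 7@6: d1:7  d2:7  d3:6  d4:8  d5:4  d6:11  d7:8  d8:8  d9:5  d10:0 → peak 11
Best is Item 7@5, peak 11.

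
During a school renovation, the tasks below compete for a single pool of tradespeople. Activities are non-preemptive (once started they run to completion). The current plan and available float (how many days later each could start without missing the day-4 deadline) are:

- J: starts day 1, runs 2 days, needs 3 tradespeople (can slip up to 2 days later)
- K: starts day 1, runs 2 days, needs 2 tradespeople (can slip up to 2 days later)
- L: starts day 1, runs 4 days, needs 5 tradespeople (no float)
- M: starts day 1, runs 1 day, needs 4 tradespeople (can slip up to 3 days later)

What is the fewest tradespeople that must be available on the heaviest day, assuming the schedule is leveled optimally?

Early-start (J@1, K@1, L@1, M@1) gives peak 14: d1:14  d2:10  d3:5  d4:5.
Shift M→3.
Schedule J@1, K@1, L@1, M@3: d1:10  d2:10  d3:9  d4:5 — peak 10.

10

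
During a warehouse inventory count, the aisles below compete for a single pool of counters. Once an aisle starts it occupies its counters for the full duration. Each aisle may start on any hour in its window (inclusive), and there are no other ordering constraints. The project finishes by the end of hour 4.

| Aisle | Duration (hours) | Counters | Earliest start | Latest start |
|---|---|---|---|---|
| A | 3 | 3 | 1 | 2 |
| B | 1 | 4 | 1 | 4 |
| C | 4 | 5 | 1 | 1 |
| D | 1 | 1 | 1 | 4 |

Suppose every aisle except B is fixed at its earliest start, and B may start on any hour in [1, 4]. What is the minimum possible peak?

9

B@1: h1:13  h2:8  h3:8  h4:5 → peak 13
B@2: h1:9  h2:12  h3:8  h4:5 → peak 12
B@3: h1:9  h2:8  h3:12  h4:5 → peak 12
B@4: h1:9  h2:8  h3:8  h4:9 → peak 9
Best is B@4, peak 9.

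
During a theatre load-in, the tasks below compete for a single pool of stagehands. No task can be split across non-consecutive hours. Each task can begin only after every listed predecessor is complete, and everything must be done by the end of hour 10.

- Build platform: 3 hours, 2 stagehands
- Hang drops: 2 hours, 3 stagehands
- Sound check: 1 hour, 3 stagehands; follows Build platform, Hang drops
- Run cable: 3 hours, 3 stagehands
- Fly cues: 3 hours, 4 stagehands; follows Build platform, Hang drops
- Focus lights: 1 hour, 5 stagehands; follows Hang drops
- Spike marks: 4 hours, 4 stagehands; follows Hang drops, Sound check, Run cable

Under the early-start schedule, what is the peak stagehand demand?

10

Early-start schedule: Build platform@1, Hang drops@1, Sound check@4, Run cable@1, Fly cues@4, Focus lights@3, Spike marks@5.
Load per hour: hour 1: 8, hour 2: 8, hour 3: 10, hour 4: 7, hour 5: 8, hour 6: 8, hour 7: 4, hour 8: 4, hour 9: 0, hour 10: 0.
Peak is 10.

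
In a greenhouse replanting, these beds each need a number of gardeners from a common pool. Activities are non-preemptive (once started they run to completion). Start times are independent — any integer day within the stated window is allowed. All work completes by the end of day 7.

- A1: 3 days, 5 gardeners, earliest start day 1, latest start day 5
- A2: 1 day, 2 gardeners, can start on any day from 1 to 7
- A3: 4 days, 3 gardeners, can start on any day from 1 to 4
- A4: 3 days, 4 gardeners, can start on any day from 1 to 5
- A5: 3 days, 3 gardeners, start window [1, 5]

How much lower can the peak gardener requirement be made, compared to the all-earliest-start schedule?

Early-start peak: d1:17  d2:15  d3:15  d4:3  d5:0  d6:0  d7:0 ⇒ 17.
Leveled (A1@1, A2@1, A3@4, A4@5, A5@2): d1:7  d2:8  d3:8  d4:6  d5:7  d6:7  d7:7 ⇒ 8.
Reduction 17 − 8 = 9.

9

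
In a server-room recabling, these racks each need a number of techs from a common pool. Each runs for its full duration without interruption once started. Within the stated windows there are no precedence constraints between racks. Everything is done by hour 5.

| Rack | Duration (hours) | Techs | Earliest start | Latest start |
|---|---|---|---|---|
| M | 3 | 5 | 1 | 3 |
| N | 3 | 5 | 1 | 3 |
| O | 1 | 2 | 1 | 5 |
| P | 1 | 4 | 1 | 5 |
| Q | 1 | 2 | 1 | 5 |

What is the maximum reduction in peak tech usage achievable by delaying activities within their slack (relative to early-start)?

8

Early-start peak: h1:18  h2:10  h3:10  h4:0  h5:0 ⇒ 18.
Leveled (M@1, N@1, O@4, P@4, Q@4): h1:10  h2:10  h3:10  h4:8  h5:0 ⇒ 10.
Reduction 18 − 10 = 8.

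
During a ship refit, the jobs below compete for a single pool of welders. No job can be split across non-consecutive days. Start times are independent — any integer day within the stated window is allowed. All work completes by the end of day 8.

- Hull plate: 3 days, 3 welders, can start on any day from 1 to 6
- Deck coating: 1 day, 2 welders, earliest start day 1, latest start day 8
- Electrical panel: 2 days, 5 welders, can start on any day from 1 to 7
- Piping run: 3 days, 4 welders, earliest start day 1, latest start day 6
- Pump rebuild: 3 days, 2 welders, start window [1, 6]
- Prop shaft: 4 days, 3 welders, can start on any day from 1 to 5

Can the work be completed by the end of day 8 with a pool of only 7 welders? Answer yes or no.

yes

Schedule Hull plate@1, Deck coating@1, Electrical panel@7, Piping run@4, Pump rebuild@6, Prop shaft@2: d1:5  d2:6  d3:6  d4:7  d5:7  d6:6  d7:7  d8:7 — peak 7 ≤ 7.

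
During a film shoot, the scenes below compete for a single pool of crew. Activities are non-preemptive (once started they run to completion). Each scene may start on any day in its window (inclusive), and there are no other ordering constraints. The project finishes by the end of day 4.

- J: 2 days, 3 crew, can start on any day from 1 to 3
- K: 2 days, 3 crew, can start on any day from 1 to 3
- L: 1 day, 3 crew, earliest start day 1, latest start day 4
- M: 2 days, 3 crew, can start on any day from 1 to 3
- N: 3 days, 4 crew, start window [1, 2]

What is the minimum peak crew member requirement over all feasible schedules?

10

Early-start (J@1, K@1, L@1, M@1, N@1) gives peak 16: d1:16  d2:13  d3:4  d4:0.
Shift M→3, N→2.
Schedule J@1, K@1, L@1, M@3, N@2: d1:9  d2:10  d3:7  d4:7 — peak 10.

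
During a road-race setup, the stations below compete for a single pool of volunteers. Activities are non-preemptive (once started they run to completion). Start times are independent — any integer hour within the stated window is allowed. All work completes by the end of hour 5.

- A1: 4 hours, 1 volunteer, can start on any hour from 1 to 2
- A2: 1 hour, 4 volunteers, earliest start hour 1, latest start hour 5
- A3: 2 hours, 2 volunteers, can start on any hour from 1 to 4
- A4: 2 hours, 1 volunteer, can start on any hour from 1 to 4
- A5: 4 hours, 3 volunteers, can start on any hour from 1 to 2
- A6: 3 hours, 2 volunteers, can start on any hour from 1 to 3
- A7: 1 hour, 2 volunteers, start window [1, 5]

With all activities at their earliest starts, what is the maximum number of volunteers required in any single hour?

Early-start schedule: A1@1, A2@1, A3@1, A4@1, A5@1, A6@1, A7@1.
Load per hour: hour 1: 15, hour 2: 9, hour 3: 6, hour 4: 4, hour 5: 0.
Peak is 15.

15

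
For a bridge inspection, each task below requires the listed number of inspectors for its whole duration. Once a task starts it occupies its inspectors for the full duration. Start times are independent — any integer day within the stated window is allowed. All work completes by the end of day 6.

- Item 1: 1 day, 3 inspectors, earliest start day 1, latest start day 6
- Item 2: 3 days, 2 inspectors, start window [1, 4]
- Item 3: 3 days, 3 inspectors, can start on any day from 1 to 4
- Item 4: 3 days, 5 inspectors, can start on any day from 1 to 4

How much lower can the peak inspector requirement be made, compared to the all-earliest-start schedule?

6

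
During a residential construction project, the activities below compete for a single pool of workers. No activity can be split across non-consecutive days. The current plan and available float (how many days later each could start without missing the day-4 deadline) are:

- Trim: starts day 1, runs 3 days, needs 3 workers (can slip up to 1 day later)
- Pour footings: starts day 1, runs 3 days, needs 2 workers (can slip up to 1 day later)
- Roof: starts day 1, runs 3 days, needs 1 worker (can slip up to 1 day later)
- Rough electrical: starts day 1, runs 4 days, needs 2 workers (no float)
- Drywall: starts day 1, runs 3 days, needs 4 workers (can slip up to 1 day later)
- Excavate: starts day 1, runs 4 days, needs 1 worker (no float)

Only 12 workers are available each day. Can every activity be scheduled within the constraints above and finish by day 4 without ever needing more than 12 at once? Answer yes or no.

The minimum achievable peak is 13; 12 < 13, so no feasible schedule stays within the cap.

no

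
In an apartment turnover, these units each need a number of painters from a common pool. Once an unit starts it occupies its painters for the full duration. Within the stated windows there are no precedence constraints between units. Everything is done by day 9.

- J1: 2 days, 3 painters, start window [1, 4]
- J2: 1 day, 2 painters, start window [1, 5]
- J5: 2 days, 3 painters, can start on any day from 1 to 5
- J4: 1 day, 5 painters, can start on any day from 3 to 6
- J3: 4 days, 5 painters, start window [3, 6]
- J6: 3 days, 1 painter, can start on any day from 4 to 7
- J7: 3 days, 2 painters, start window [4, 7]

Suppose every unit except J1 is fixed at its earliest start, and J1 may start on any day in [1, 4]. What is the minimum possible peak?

10

J1@1: d1:8  d2:6  d3:10  d4:8  d5:8  d6:8  d7:0  d8:0  d9:0 → peak 10
J1@2: d1:5  d2:6  d3:13  d4:8  d5:8  d6:8  d7:0  d8:0  d9:0 → peak 13
J1@3: d1:5  d2:3  d3:13  d4:11  d5:8  d6:8  d7:0  d8:0  d9:0 → peak 13
J1@4: d1:5  d2:3  d3:10  d4:11  d5:11  d6:8  d7:0  d8:0  d9:0 → peak 11
Best is J1@1, peak 10.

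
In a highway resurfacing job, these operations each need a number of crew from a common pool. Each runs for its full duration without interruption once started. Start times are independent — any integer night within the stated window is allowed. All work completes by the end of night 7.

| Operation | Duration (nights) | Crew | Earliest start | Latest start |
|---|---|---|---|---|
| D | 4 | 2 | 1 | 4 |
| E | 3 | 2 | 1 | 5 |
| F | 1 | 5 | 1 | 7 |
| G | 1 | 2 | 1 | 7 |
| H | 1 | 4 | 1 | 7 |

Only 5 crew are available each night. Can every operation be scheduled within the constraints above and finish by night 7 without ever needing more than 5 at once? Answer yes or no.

yes

Schedule D@1, E@1, F@5, G@4, H@6: n1:4  n2:4  n3:4  n4:4  n5:5  n6:4  n7:0 — peak 5 ≤ 5.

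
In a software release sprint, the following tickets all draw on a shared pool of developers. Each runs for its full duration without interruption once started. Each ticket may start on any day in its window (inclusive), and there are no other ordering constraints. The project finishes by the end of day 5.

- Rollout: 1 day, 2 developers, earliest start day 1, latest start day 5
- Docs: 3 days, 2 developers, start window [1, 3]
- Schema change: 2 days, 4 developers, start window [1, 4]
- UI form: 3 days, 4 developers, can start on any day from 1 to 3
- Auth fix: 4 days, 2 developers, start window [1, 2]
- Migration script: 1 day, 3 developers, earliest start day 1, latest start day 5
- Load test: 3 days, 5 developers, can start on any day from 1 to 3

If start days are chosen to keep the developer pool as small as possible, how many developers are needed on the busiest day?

13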